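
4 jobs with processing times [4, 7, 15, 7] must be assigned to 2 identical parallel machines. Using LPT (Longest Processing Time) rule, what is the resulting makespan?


Sort jobs in decreasing order (LPT): [15, 7, 7, 4]
Assign each job to the least loaded machine:
  Machine 1: jobs [15], load = 15
  Machine 2: jobs [7, 7, 4], load = 18
Makespan = max load = 18

18


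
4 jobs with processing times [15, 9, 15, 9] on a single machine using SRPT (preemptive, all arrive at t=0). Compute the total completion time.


Since all jobs arrive at t=0, SRPT equals SPT ordering.
SPT order: [9, 9, 15, 15]
Completion times:
  Job 1: p=9, C=9
  Job 2: p=9, C=18
  Job 3: p=15, C=33
  Job 4: p=15, C=48
Total completion time = 9 + 18 + 33 + 48 = 108

108


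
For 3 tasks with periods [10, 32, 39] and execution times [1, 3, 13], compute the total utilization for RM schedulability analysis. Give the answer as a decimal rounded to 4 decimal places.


Compute individual utilizations (exact fractions):
  Task 1: C/T = 1/10 (approx. 0.1)
  Task 2: C/T = 3/32 (approx. 0.0938)
  Task 3: C/T = 13/39 = 1/3 (approx. 0.3333)
Total utilization U = 1/10 + 3/32 + 1/3 = 253/480
Rounded to 4 decimal places: U = 0.5271
RM (Liu & Layland) bound for 3 tasks = 0.779763; compare with U = 253/480 (approx. 0.527083)
U <= bound, so schedulable by RM sufficient condition.

0.5271


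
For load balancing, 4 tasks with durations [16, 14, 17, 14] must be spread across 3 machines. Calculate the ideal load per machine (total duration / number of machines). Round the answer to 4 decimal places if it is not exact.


Total processing time = 16 + 14 + 17 + 14 = 61
Number of machines = 3
Ideal balanced load = 61 / 3 = 20.3333

20.3333


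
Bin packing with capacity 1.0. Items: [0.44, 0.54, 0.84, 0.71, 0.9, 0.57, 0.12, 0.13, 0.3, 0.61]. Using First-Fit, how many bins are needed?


Place items sequentially using First-Fit:
  Item 0.44 -> new Bin 1
  Item 0.54 -> Bin 1 (now 0.98)
  Item 0.84 -> new Bin 2
  Item 0.71 -> new Bin 3
  Item 0.9 -> new Bin 4
  Item 0.57 -> new Bin 5
  Item 0.12 -> Bin 2 (now 0.96)
  Item 0.13 -> Bin 3 (now 0.84)
  Item 0.3 -> Bin 5 (now 0.87)
  Item 0.61 -> new Bin 6
Total bins used = 6

6


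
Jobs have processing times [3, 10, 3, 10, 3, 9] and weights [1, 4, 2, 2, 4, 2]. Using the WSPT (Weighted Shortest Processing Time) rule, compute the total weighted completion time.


Compute p/w ratios and sort ascending (WSPT): [(3, 4), (3, 2), (10, 4), (3, 1), (9, 2), (10, 2)]
Compute weighted completion times:
  Job (p=3,w=4): C=3, w*C=4*3=12
  Job (p=3,w=2): C=6, w*C=2*6=12
  Job (p=10,w=4): C=16, w*C=4*16=64
  Job (p=3,w=1): C=19, w*C=1*19=19
  Job (p=9,w=2): C=28, w*C=2*28=56
  Job (p=10,w=2): C=38, w*C=2*38=76
Total weighted completion time = 239

239


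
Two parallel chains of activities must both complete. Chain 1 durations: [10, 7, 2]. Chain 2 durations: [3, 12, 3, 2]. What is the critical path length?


Path A total = 10 + 7 + 2 = 19
Path B total = 3 + 12 + 3 + 2 = 20
Critical path = longest path = max(19, 20) = 20

20


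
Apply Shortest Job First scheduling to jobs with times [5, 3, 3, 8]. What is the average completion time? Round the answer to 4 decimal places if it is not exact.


SJF order (ascending): [3, 3, 5, 8]
Completion times:
  Job 1: burst=3, C=3
  Job 2: burst=3, C=6
  Job 3: burst=5, C=11
  Job 4: burst=8, C=19
Average completion = 39/4 = 9.75

9.75


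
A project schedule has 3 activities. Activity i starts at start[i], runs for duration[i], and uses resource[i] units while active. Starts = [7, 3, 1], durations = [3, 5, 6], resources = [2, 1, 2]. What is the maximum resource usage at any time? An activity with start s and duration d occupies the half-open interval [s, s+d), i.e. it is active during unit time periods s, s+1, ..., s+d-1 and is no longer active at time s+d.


Each activity i is active on [start_i, start_i + duration_i).
Compute total resource usage per time slot:
  t=0: active resources = [], total = 0
  t=1: active resources = [2], total = 2
  t=2: active resources = [2], total = 2
  t=3: active resources = [1, 2], total = 3
  t=4: active resources = [1, 2], total = 3
  t=5: active resources = [1, 2], total = 3
  t=6: active resources = [1, 2], total = 3
  t=7: active resources = [2, 1], total = 3
  t=8: active resources = [2], total = 2
  t=9: active resources = [2], total = 2
Peak resource demand = 3

3


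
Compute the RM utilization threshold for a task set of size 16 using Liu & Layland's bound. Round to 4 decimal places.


Compute 2^(1/16) = 1.0442737824
Subtract 1: 1.0442737824 - 1 = 0.0442737824
Multiply by n: 16 * 0.0442737824 = 0.7083805184
Round to 4 dp: 0.7084

0.7084


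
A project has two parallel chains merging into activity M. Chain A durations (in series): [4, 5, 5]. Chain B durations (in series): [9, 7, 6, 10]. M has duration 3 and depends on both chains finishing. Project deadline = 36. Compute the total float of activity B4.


Forward pass: ES(B4) = sum of predecessors on chain B = 22
EF = ES + duration = 22 + 10 = 32
Backward pass: LF(M) = deadline = 36; LS(M) = 36 - 3 = 33
LF(B4) = LS(M) - sum(successors on chain B) = 33 - 0 = 33
LS = LF - duration = 33 - 10 = 23
Total float = LS - ES = 23 - 22 = 1

1


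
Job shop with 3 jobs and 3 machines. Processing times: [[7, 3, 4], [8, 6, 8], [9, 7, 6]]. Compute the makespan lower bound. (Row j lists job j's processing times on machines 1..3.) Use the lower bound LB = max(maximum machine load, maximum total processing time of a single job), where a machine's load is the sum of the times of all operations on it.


Machine loads:
  Machine 1: 7 + 8 + 9 = 24
  Machine 2: 3 + 6 + 7 = 16
  Machine 3: 4 + 8 + 6 = 18
Max machine load = 24
Job totals:
  Job 1: 14
  Job 2: 22
  Job 3: 22
Max job total = 22
Lower bound = max(24, 22) = 24

24


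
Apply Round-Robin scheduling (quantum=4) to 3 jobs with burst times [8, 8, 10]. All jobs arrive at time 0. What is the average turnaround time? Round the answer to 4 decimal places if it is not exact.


Time quantum = 4
Execution trace:
  J1 runs 4 units, time = 4
  J2 runs 4 units, time = 8
  J3 runs 4 units, time = 12
  J1 runs 4 units, time = 16
  J2 runs 4 units, time = 20
  J3 runs 4 units, time = 24
  J3 runs 2 units, time = 26
Finish times: [16, 20, 26]
Average turnaround = 62/3 = 20.6667

20.6667


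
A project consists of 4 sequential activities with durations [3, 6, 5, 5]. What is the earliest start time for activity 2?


Activity 2 starts after activities 1 through 1 complete.
Predecessor durations: [3]
ES = 3 = 3

3


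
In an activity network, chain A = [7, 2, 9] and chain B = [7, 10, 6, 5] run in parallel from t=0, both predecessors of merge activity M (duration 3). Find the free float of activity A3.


ES(A3) = sum of predecessors on chain A = 9
EF(A3) = ES + duration = 9 + 9 = 18
Successor of A3 is M. ES(M) = max(sum(A), sum(B)) = max(18, 28) = 28
Free float = ES(successor) - EF(current) = 28 - 18 = 10

10


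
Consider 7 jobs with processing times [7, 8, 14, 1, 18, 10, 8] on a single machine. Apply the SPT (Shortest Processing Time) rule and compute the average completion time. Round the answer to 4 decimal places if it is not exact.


Sort jobs by processing time (SPT order): [1, 7, 8, 8, 10, 14, 18]
Compute completion times sequentially:
  Job 1: processing = 1, completes at 1
  Job 2: processing = 7, completes at 8
  Job 3: processing = 8, completes at 16
  Job 4: processing = 8, completes at 24
  Job 5: processing = 10, completes at 34
  Job 6: processing = 14, completes at 48
  Job 7: processing = 18, completes at 66
Sum of completion times = 197
Average completion time = 197/7 = 28.1429

28.1429


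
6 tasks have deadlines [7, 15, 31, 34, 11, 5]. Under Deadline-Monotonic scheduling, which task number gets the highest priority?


Sort tasks by relative deadline (ascending):
  Task 6: deadline = 5
  Task 1: deadline = 7
  Task 5: deadline = 11
  Task 2: deadline = 15
  Task 3: deadline = 31
  Task 4: deadline = 34
Priority order (highest first): [6, 1, 5, 2, 3, 4]
Highest priority task = 6

6


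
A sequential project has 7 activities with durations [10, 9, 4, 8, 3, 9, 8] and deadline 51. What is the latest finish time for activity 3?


LF(activity 3) = deadline - sum of successor durations
Successors: activities 4 through 7 with durations [8, 3, 9, 8]
Sum of successor durations = 28
LF = 51 - 28 = 23

23


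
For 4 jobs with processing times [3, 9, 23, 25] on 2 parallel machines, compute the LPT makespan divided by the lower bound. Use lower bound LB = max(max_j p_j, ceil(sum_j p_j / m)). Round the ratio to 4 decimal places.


LPT order: [25, 23, 9, 3]
Machine loads after assignment: [28, 32]
LPT makespan = 32
Lower bound = max(max_job, ceil(total/2)) = max(25, 30) = 30
Ratio = 32 / 30 = 1.0667

1.0667


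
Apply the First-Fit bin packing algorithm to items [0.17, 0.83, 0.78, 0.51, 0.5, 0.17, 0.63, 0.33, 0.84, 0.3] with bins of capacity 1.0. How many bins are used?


Place items sequentially using First-Fit:
  Item 0.17 -> new Bin 1
  Item 0.83 -> Bin 1 (now 1.0)
  Item 0.78 -> new Bin 2
  Item 0.51 -> new Bin 3
  Item 0.5 -> new Bin 4
  Item 0.17 -> Bin 2 (now 0.95)
  Item 0.63 -> new Bin 5
  Item 0.33 -> Bin 3 (now 0.84)
  Item 0.84 -> new Bin 6
  Item 0.3 -> Bin 4 (now 0.8)
Total bins used = 6

6


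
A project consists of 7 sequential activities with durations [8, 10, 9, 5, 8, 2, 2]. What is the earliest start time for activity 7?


Activity 7 starts after activities 1 through 6 complete.
Predecessor durations: [8, 10, 9, 5, 8, 2]
ES = 8 + 10 + 9 + 5 + 8 + 2 = 42

42


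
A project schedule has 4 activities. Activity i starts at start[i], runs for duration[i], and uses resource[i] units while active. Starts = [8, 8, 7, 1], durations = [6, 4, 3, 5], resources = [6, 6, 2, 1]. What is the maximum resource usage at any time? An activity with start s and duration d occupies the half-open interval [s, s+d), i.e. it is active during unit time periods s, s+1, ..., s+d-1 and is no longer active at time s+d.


Each activity i is active on [start_i, start_i + duration_i).
Compute total resource usage per time slot:
  t=0: active resources = [], total = 0
  t=1: active resources = [1], total = 1
  t=2: active resources = [1], total = 1
  t=3: active resources = [1], total = 1
  t=4: active resources = [1], total = 1
  t=5: active resources = [1], total = 1
  t=6: active resources = [], total = 0
  t=7: active resources = [2], total = 2
  t=8: active resources = [6, 6, 2], total = 14
  t=9: active resources = [6, 6, 2], total = 14
  t=10: active resources = [6, 6], total = 12
  t=11: active resources = [6, 6], total = 12
  t=12: active resources = [6], total = 6
  t=13: active resources = [6], total = 6
Peak resource demand = 14

14


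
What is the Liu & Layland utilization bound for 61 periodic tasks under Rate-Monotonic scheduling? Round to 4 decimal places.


Compute 2^(1/61) = 1.0114278734
Subtract 1: 1.0114278734 - 1 = 0.0114278734
Multiply by n: 61 * 0.0114278734 = 0.6971002774
Round to 4 dp: 0.6971

0.6971


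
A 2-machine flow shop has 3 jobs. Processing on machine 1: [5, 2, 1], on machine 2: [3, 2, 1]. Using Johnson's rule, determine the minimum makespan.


Apply Johnson's rule:
  Group 1 (a <= b): [(3, 1, 1), (2, 2, 2)]
  Group 2 (a > b): [(1, 5, 3)]
Optimal job order: [3, 2, 1]
Schedule:
  Job 3: M1 done at 1, M2 done at 2
  Job 2: M1 done at 3, M2 done at 5
  Job 1: M1 done at 8, M2 done at 11
Makespan = 11

11


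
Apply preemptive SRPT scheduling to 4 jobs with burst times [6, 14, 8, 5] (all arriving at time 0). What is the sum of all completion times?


Since all jobs arrive at t=0, SRPT equals SPT ordering.
SPT order: [5, 6, 8, 14]
Completion times:
  Job 1: p=5, C=5
  Job 2: p=6, C=11
  Job 3: p=8, C=19
  Job 4: p=14, C=33
Total completion time = 5 + 11 + 19 + 33 = 68

68


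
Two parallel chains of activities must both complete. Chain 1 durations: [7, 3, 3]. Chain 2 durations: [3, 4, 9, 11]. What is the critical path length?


Path A total = 7 + 3 + 3 = 13
Path B total = 3 + 4 + 9 + 11 = 27
Critical path = longest path = max(13, 27) = 27

27


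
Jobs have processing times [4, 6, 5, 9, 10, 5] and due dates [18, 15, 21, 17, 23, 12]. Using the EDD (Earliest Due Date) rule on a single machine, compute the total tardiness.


Sort by due date (EDD order): [(5, 12), (6, 15), (9, 17), (4, 18), (5, 21), (10, 23)]
Compute completion times and tardiness:
  Job 1: p=5, d=12, C=5, tardiness=max(0,5-12)=0
  Job 2: p=6, d=15, C=11, tardiness=max(0,11-15)=0
  Job 3: p=9, d=17, C=20, tardiness=max(0,20-17)=3
  Job 4: p=4, d=18, C=24, tardiness=max(0,24-18)=6
  Job 5: p=5, d=21, C=29, tardiness=max(0,29-21)=8
  Job 6: p=10, d=23, C=39, tardiness=max(0,39-23)=16
Total tardiness = 33

33


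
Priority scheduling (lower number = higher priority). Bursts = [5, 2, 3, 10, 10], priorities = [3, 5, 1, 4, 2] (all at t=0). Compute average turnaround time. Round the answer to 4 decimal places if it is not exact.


Sort by priority (ascending = highest first):
Order: [(1, 3), (2, 10), (3, 5), (4, 10), (5, 2)]
Completion times:
  Priority 1, burst=3, C=3
  Priority 2, burst=10, C=13
  Priority 3, burst=5, C=18
  Priority 4, burst=10, C=28
  Priority 5, burst=2, C=30
Average turnaround = 92/5 = 18.4

18.4


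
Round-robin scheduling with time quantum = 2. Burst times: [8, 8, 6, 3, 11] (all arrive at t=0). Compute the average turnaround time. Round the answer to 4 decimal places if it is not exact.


Time quantum = 2
Execution trace:
  J1 runs 2 units, time = 2
  J2 runs 2 units, time = 4
  J3 runs 2 units, time = 6
  J4 runs 2 units, time = 8
  J5 runs 2 units, time = 10
  J1 runs 2 units, time = 12
  J2 runs 2 units, time = 14
  J3 runs 2 units, time = 16
  J4 runs 1 units, time = 17
  J5 runs 2 units, time = 19
  J1 runs 2 units, time = 21
  J2 runs 2 units, time = 23
  J3 runs 2 units, time = 25
  J5 runs 2 units, time = 27
  J1 runs 2 units, time = 29
  J2 runs 2 units, time = 31
  J5 runs 2 units, time = 33
  J5 runs 2 units, time = 35
  J5 runs 1 units, time = 36
Finish times: [29, 31, 25, 17, 36]
Average turnaround = 138/5 = 27.6

27.6


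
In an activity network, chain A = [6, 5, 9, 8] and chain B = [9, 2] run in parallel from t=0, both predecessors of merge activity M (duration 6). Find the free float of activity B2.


ES(B2) = sum of predecessors on chain B = 9
EF(B2) = ES + duration = 9 + 2 = 11
Successor of B2 is M. ES(M) = max(sum(A), sum(B)) = max(28, 11) = 28
Free float = ES(successor) - EF(current) = 28 - 11 = 17

17


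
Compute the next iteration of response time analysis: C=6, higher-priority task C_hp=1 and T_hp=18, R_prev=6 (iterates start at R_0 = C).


R_next = C + ceil(R_prev / T_hp) * C_hp
ceil(6 / 18) = ceil(0.3333) = 1
Interference = 1 * 1 = 1
R_next = 6 + 1 = 7

7


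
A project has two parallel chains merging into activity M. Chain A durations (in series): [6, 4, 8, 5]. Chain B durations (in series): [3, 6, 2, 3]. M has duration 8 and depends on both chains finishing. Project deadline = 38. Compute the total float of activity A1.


Forward pass: ES(A1) = sum of predecessors on chain A = 0
EF = ES + duration = 0 + 6 = 6
Backward pass: LF(M) = deadline = 38; LS(M) = 38 - 8 = 30
LF(A1) = LS(M) - sum(successors on chain A) = 30 - 17 = 13
LS = LF - duration = 13 - 6 = 7
Total float = LS - ES = 7 - 0 = 7

7


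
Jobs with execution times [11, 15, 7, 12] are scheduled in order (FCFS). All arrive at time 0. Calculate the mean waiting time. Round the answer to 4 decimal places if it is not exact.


FCFS order (as given): [11, 15, 7, 12]
Waiting times:
  Job 1: wait = 0
  Job 2: wait = 11
  Job 3: wait = 26
  Job 4: wait = 33
Sum of waiting times = 70
Average waiting time = 70/4 = 17.5

17.5


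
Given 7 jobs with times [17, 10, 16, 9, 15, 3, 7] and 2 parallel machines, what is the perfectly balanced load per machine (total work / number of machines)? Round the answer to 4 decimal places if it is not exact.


Total processing time = 17 + 10 + 16 + 9 + 15 + 3 + 7 = 77
Number of machines = 2
Ideal balanced load = 77 / 2 = 38.5

38.5


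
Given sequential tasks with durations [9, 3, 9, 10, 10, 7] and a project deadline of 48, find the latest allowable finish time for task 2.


LF(activity 2) = deadline - sum of successor durations
Successors: activities 3 through 6 with durations [9, 10, 10, 7]
Sum of successor durations = 36
LF = 48 - 36 = 12

12


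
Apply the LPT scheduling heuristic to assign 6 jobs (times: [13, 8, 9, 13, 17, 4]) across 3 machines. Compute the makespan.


Sort jobs in decreasing order (LPT): [17, 13, 13, 9, 8, 4]
Assign each job to the least loaded machine:
  Machine 1: jobs [17, 4], load = 21
  Machine 2: jobs [13, 9], load = 22
  Machine 3: jobs [13, 8], load = 21
Makespan = max load = 22

22


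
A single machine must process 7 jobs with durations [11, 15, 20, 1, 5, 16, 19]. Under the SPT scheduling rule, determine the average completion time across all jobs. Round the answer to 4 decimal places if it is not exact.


Sort jobs by processing time (SPT order): [1, 5, 11, 15, 16, 19, 20]
Compute completion times sequentially:
  Job 1: processing = 1, completes at 1
  Job 2: processing = 5, completes at 6
  Job 3: processing = 11, completes at 17
  Job 4: processing = 15, completes at 32
  Job 5: processing = 16, completes at 48
  Job 6: processing = 19, completes at 67
  Job 7: processing = 20, completes at 87
Sum of completion times = 258
Average completion time = 258/7 = 36.8571

36.8571


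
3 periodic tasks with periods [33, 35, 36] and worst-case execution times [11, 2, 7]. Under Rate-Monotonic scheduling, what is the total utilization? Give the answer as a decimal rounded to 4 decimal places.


Compute individual utilizations (exact fractions):
  Task 1: C/T = 11/33 = 1/3 (approx. 0.3333)
  Task 2: C/T = 2/35 (approx. 0.0571)
  Task 3: C/T = 7/36 (approx. 0.1944)
Total utilization U = 1/3 + 2/35 + 7/36 = 737/1260
Rounded to 4 decimal places: U = 0.5849
RM (Liu & Layland) bound for 3 tasks = 0.779763; compare with U = 737/1260 (approx. 0.584921)
U <= bound, so schedulable by RM sufficient condition.

0.5849


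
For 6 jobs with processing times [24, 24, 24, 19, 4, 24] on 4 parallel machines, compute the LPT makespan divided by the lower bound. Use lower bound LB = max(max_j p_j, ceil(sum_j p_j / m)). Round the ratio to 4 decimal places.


LPT order: [24, 24, 24, 24, 19, 4]
Machine loads after assignment: [43, 28, 24, 24]
LPT makespan = 43
Lower bound = max(max_job, ceil(total/4)) = max(24, 30) = 30
Ratio = 43 / 30 = 1.4333

1.4333


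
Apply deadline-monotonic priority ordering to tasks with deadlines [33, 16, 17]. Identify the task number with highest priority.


Sort tasks by relative deadline (ascending):
  Task 2: deadline = 16
  Task 3: deadline = 17
  Task 1: deadline = 33
Priority order (highest first): [2, 3, 1]
Highest priority task = 2

2


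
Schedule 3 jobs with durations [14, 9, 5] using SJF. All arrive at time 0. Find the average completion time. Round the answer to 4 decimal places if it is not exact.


SJF order (ascending): [5, 9, 14]
Completion times:
  Job 1: burst=5, C=5
  Job 2: burst=9, C=14
  Job 3: burst=14, C=28
Average completion = 47/3 = 15.6667

15.6667


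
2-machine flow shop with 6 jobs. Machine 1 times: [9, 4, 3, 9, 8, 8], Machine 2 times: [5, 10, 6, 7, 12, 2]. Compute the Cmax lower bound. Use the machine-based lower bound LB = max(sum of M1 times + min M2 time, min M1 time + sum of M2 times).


LB1 = sum(M1 times) + min(M2 times) = 41 + 2 = 43
LB2 = min(M1 times) + sum(M2 times) = 3 + 42 = 45
Lower bound = max(LB1, LB2) = max(43, 45) = 45

45


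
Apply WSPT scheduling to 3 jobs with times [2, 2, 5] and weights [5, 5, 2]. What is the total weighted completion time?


Compute p/w ratios and sort ascending (WSPT): [(2, 5), (2, 5), (5, 2)]
Compute weighted completion times:
  Job (p=2,w=5): C=2, w*C=5*2=10
  Job (p=2,w=5): C=4, w*C=5*4=20
  Job (p=5,w=2): C=9, w*C=2*9=18
Total weighted completion time = 48

48


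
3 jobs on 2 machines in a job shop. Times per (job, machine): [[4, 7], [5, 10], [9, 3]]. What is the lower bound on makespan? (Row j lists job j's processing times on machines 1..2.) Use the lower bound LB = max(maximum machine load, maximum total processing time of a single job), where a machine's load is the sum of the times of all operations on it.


Machine loads:
  Machine 1: 4 + 5 + 9 = 18
  Machine 2: 7 + 10 + 3 = 20
Max machine load = 20
Job totals:
  Job 1: 11
  Job 2: 15
  Job 3: 12
Max job total = 15
Lower bound = max(20, 15) = 20

20


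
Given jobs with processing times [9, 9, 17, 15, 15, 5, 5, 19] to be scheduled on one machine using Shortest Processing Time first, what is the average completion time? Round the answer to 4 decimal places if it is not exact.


Sort jobs by processing time (SPT order): [5, 5, 9, 9, 15, 15, 17, 19]
Compute completion times sequentially:
  Job 1: processing = 5, completes at 5
  Job 2: processing = 5, completes at 10
  Job 3: processing = 9, completes at 19
  Job 4: processing = 9, completes at 28
  Job 5: processing = 15, completes at 43
  Job 6: processing = 15, completes at 58
  Job 7: processing = 17, completes at 75
  Job 8: processing = 19, completes at 94
Sum of completion times = 332
Average completion time = 332/8 = 41.5

41.5


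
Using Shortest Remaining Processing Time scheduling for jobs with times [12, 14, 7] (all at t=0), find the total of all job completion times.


Since all jobs arrive at t=0, SRPT equals SPT ordering.
SPT order: [7, 12, 14]
Completion times:
  Job 1: p=7, C=7
  Job 2: p=12, C=19
  Job 3: p=14, C=33
Total completion time = 7 + 19 + 33 = 59

59


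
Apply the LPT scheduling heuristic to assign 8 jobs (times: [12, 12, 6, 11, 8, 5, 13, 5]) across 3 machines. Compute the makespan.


Sort jobs in decreasing order (LPT): [13, 12, 12, 11, 8, 6, 5, 5]
Assign each job to the least loaded machine:
  Machine 1: jobs [13, 6, 5], load = 24
  Machine 2: jobs [12, 11], load = 23
  Machine 3: jobs [12, 8, 5], load = 25
Makespan = max load = 25

25


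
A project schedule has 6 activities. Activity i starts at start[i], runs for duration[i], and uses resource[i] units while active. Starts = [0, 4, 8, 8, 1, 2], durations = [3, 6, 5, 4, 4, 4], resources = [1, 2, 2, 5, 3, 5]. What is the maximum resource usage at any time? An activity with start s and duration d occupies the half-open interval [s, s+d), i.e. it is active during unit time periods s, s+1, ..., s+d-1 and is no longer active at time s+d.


Each activity i is active on [start_i, start_i + duration_i).
Compute total resource usage per time slot:
  t=0: active resources = [1], total = 1
  t=1: active resources = [1, 3], total = 4
  t=2: active resources = [1, 3, 5], total = 9
  t=3: active resources = [3, 5], total = 8
  t=4: active resources = [2, 3, 5], total = 10
  t=5: active resources = [2, 5], total = 7
  t=6: active resources = [2], total = 2
  t=7: active resources = [2], total = 2
  t=8: active resources = [2, 2, 5], total = 9
  t=9: active resources = [2, 2, 5], total = 9
  t=10: active resources = [2, 5], total = 7
  t=11: active resources = [2, 5], total = 7
  t=12: active resources = [2], total = 2
Peak resource demand = 10

10


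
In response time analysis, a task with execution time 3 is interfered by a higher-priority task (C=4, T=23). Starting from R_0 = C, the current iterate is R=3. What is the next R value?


R_next = C + ceil(R_prev / T_hp) * C_hp
ceil(3 / 23) = ceil(0.1304) = 1
Interference = 1 * 4 = 4
R_next = 3 + 4 = 7

7


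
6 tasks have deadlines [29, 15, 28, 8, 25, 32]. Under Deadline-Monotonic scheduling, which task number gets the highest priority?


Sort tasks by relative deadline (ascending):
  Task 4: deadline = 8
  Task 2: deadline = 15
  Task 5: deadline = 25
  Task 3: deadline = 28
  Task 1: deadline = 29
  Task 6: deadline = 32
Priority order (highest first): [4, 2, 5, 3, 1, 6]
Highest priority task = 4

4


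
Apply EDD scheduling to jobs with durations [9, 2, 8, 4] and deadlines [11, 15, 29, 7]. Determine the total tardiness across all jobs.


Sort by due date (EDD order): [(4, 7), (9, 11), (2, 15), (8, 29)]
Compute completion times and tardiness:
  Job 1: p=4, d=7, C=4, tardiness=max(0,4-7)=0
  Job 2: p=9, d=11, C=13, tardiness=max(0,13-11)=2
  Job 3: p=2, d=15, C=15, tardiness=max(0,15-15)=0
  Job 4: p=8, d=29, C=23, tardiness=max(0,23-29)=0
Total tardiness = 2

2


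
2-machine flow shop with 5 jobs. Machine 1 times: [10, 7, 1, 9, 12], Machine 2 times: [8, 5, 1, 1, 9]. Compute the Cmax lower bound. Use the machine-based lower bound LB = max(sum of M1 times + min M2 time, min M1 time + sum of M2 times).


LB1 = sum(M1 times) + min(M2 times) = 39 + 1 = 40
LB2 = min(M1 times) + sum(M2 times) = 1 + 24 = 25
Lower bound = max(LB1, LB2) = max(40, 25) = 40

40


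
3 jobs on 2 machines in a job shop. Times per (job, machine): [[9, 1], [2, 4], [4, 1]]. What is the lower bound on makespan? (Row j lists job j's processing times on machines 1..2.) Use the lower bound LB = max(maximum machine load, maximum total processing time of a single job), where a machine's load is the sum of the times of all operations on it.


Machine loads:
  Machine 1: 9 + 2 + 4 = 15
  Machine 2: 1 + 4 + 1 = 6
Max machine load = 15
Job totals:
  Job 1: 10
  Job 2: 6
  Job 3: 5
Max job total = 10
Lower bound = max(15, 10) = 15

15


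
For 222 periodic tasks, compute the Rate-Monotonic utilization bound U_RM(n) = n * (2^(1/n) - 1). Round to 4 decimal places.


Compute 2^(1/222) = 1.0031271640
Subtract 1: 1.0031271640 - 1 = 0.0031271640
Multiply by n: 222 * 0.0031271640 = 0.6942304080
Round to 4 dp: 0.6942

0.6942


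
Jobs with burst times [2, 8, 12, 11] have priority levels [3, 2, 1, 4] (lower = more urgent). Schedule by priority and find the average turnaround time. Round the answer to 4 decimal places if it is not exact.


Sort by priority (ascending = highest first):
Order: [(1, 12), (2, 8), (3, 2), (4, 11)]
Completion times:
  Priority 1, burst=12, C=12
  Priority 2, burst=8, C=20
  Priority 3, burst=2, C=22
  Priority 4, burst=11, C=33
Average turnaround = 87/4 = 21.75

21.75


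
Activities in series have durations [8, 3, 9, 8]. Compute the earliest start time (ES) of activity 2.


Activity 2 starts after activities 1 through 1 complete.
Predecessor durations: [8]
ES = 8 = 8

8


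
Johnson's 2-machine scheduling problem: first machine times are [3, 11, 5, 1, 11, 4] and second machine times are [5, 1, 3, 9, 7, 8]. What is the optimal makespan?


Apply Johnson's rule:
  Group 1 (a <= b): [(4, 1, 9), (1, 3, 5), (6, 4, 8)]
  Group 2 (a > b): [(5, 11, 7), (3, 5, 3), (2, 11, 1)]
Optimal job order: [4, 1, 6, 5, 3, 2]
Schedule:
  Job 4: M1 done at 1, M2 done at 10
  Job 1: M1 done at 4, M2 done at 15
  Job 6: M1 done at 8, M2 done at 23
  Job 5: M1 done at 19, M2 done at 30
  Job 3: M1 done at 24, M2 done at 33
  Job 2: M1 done at 35, M2 done at 36
Makespan = 36

36


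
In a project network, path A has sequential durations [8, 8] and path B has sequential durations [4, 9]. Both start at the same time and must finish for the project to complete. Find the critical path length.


Path A total = 8 + 8 = 16
Path B total = 4 + 9 = 13
Critical path = longest path = max(16, 13) = 16

16


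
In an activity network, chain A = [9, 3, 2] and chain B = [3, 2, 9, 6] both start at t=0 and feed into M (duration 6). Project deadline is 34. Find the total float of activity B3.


Forward pass: ES(B3) = sum of predecessors on chain B = 5
EF = ES + duration = 5 + 9 = 14
Backward pass: LF(M) = deadline = 34; LS(M) = 34 - 6 = 28
LF(B3) = LS(M) - sum(successors on chain B) = 28 - 6 = 22
LS = LF - duration = 22 - 9 = 13
Total float = LS - ES = 13 - 5 = 8

8


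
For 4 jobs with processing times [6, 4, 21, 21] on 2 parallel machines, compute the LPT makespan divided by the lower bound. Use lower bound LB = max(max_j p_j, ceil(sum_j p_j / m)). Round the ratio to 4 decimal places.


LPT order: [21, 21, 6, 4]
Machine loads after assignment: [27, 25]
LPT makespan = 27
Lower bound = max(max_job, ceil(total/2)) = max(21, 26) = 26
Ratio = 27 / 26 = 1.0385

1.0385


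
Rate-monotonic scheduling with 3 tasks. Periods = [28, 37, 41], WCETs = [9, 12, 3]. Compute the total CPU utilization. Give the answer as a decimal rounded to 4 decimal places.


Compute individual utilizations (exact fractions):
  Task 1: C/T = 9/28 (approx. 0.3214)
  Task 2: C/T = 12/37 (approx. 0.3243)
  Task 3: C/T = 3/41 (approx. 0.0732)
Total utilization U = 9/28 + 12/37 + 3/41 = 30537/42476
Rounded to 4 decimal places: U = 0.7189
RM (Liu & Layland) bound for 3 tasks = 0.779763; compare with U = 30537/42476 (approx. 0.718924)
U <= bound, so schedulable by RM sufficient condition.

0.7189


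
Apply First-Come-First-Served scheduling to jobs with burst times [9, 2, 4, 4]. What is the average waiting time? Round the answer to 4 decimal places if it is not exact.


FCFS order (as given): [9, 2, 4, 4]
Waiting times:
  Job 1: wait = 0
  Job 2: wait = 9
  Job 3: wait = 11
  Job 4: wait = 15
Sum of waiting times = 35
Average waiting time = 35/4 = 8.75

8.75


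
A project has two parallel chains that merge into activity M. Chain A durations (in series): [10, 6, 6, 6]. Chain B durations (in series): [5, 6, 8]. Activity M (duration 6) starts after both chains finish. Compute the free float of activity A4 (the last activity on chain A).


ES(A4) = sum of predecessors on chain A = 22
EF(A4) = ES + duration = 22 + 6 = 28
Successor of A4 is M. ES(M) = max(sum(A), sum(B)) = max(28, 19) = 28
Free float = ES(successor) - EF(current) = 28 - 28 = 0

0


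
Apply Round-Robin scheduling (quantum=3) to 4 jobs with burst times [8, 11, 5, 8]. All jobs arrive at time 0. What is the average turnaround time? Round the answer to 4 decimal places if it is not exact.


Time quantum = 3
Execution trace:
  J1 runs 3 units, time = 3
  J2 runs 3 units, time = 6
  J3 runs 3 units, time = 9
  J4 runs 3 units, time = 12
  J1 runs 3 units, time = 15
  J2 runs 3 units, time = 18
  J3 runs 2 units, time = 20
  J4 runs 3 units, time = 23
  J1 runs 2 units, time = 25
  J2 runs 3 units, time = 28
  J4 runs 2 units, time = 30
  J2 runs 2 units, time = 32
Finish times: [25, 32, 20, 30]
Average turnaround = 107/4 = 26.75

26.75


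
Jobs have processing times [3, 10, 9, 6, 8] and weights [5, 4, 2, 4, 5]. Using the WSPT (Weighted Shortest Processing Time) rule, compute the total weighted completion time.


Compute p/w ratios and sort ascending (WSPT): [(3, 5), (6, 4), (8, 5), (10, 4), (9, 2)]
Compute weighted completion times:
  Job (p=3,w=5): C=3, w*C=5*3=15
  Job (p=6,w=4): C=9, w*C=4*9=36
  Job (p=8,w=5): C=17, w*C=5*17=85
  Job (p=10,w=4): C=27, w*C=4*27=108
  Job (p=9,w=2): C=36, w*C=2*36=72
Total weighted completion time = 316

316


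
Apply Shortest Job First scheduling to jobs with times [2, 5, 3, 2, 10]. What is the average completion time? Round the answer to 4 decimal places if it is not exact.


SJF order (ascending): [2, 2, 3, 5, 10]
Completion times:
  Job 1: burst=2, C=2
  Job 2: burst=2, C=4
  Job 3: burst=3, C=7
  Job 4: burst=5, C=12
  Job 5: burst=10, C=22
Average completion = 47/5 = 9.4

9.4


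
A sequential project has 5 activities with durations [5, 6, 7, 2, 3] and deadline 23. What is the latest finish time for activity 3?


LF(activity 3) = deadline - sum of successor durations
Successors: activities 4 through 5 with durations [2, 3]
Sum of successor durations = 5
LF = 23 - 5 = 18

18


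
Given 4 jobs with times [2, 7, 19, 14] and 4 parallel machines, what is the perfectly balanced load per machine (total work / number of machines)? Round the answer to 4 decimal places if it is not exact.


Total processing time = 2 + 7 + 19 + 14 = 42
Number of machines = 4
Ideal balanced load = 42 / 4 = 10.5

10.5


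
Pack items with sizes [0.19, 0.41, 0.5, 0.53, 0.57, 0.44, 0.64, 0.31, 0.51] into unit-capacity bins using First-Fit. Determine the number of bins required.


Place items sequentially using First-Fit:
  Item 0.19 -> new Bin 1
  Item 0.41 -> Bin 1 (now 0.6)
  Item 0.5 -> new Bin 2
  Item 0.53 -> new Bin 3
  Item 0.57 -> new Bin 4
  Item 0.44 -> Bin 2 (now 0.94)
  Item 0.64 -> new Bin 5
  Item 0.31 -> Bin 1 (now 0.91)
  Item 0.51 -> new Bin 6
Total bins used = 6

6


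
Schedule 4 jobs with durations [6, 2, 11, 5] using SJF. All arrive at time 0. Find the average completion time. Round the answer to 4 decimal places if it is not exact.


SJF order (ascending): [2, 5, 6, 11]
Completion times:
  Job 1: burst=2, C=2
  Job 2: burst=5, C=7
  Job 3: burst=6, C=13
  Job 4: burst=11, C=24
Average completion = 46/4 = 11.5

11.5


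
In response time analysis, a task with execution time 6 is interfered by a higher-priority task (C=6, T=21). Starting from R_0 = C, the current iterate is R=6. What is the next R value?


R_next = C + ceil(R_prev / T_hp) * C_hp
ceil(6 / 21) = ceil(0.2857) = 1
Interference = 1 * 6 = 6
R_next = 6 + 6 = 12

12


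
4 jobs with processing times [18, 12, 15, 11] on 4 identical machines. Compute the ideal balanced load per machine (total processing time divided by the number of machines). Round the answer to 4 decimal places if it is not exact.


Total processing time = 18 + 12 + 15 + 11 = 56
Number of machines = 4
Ideal balanced load = 56 / 4 = 14.0

14.0


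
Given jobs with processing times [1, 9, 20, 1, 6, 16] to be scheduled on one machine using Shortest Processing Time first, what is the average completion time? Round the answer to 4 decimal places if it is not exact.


Sort jobs by processing time (SPT order): [1, 1, 6, 9, 16, 20]
Compute completion times sequentially:
  Job 1: processing = 1, completes at 1
  Job 2: processing = 1, completes at 2
  Job 3: processing = 6, completes at 8
  Job 4: processing = 9, completes at 17
  Job 5: processing = 16, completes at 33
  Job 6: processing = 20, completes at 53
Sum of completion times = 114
Average completion time = 114/6 = 19.0

19.0


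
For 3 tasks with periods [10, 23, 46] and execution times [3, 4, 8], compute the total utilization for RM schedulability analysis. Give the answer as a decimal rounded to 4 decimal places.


Compute individual utilizations (exact fractions):
  Task 1: C/T = 3/10 (approx. 0.3)
  Task 2: C/T = 4/23 (approx. 0.1739)
  Task 3: C/T = 8/46 = 4/23 (approx. 0.1739)
Total utilization U = 3/10 + 4/23 + 4/23 = 149/230
Rounded to 4 decimal places: U = 0.6478
RM (Liu & Layland) bound for 3 tasks = 0.779763; compare with U = 149/230 (approx. 0.647826)
U <= bound, so schedulable by RM sufficient condition.

0.6478


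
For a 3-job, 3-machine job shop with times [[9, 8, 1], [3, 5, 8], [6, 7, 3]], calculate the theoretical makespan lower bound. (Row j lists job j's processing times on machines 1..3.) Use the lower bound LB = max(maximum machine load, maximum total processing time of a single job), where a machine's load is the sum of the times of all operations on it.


Machine loads:
  Machine 1: 9 + 3 + 6 = 18
  Machine 2: 8 + 5 + 7 = 20
  Machine 3: 1 + 8 + 3 = 12
Max machine load = 20
Job totals:
  Job 1: 18
  Job 2: 16
  Job 3: 16
Max job total = 18
Lower bound = max(20, 18) = 20

20


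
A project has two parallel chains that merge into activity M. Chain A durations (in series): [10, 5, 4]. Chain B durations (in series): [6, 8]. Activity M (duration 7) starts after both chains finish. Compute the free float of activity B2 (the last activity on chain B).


ES(B2) = sum of predecessors on chain B = 6
EF(B2) = ES + duration = 6 + 8 = 14
Successor of B2 is M. ES(M) = max(sum(A), sum(B)) = max(19, 14) = 19
Free float = ES(successor) - EF(current) = 19 - 14 = 5

5


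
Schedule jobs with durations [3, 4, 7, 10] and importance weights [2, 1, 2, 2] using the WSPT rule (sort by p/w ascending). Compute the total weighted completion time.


Compute p/w ratios and sort ascending (WSPT): [(3, 2), (7, 2), (4, 1), (10, 2)]
Compute weighted completion times:
  Job (p=3,w=2): C=3, w*C=2*3=6
  Job (p=7,w=2): C=10, w*C=2*10=20
  Job (p=4,w=1): C=14, w*C=1*14=14
  Job (p=10,w=2): C=24, w*C=2*24=48
Total weighted completion time = 88

88


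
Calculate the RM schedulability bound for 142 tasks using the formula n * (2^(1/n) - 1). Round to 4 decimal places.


Compute 2^(1/142) = 1.0048932512
Subtract 1: 1.0048932512 - 1 = 0.0048932512
Multiply by n: 142 * 0.0048932512 = 0.6948416704
Round to 4 dp: 0.6948

0.6948


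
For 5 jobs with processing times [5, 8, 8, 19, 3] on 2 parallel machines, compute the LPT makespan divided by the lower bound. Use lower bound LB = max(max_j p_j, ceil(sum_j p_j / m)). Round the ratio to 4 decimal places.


LPT order: [19, 8, 8, 5, 3]
Machine loads after assignment: [22, 21]
LPT makespan = 22
Lower bound = max(max_job, ceil(total/2)) = max(19, 22) = 22
Ratio = 22 / 22 = 1.0

1.0


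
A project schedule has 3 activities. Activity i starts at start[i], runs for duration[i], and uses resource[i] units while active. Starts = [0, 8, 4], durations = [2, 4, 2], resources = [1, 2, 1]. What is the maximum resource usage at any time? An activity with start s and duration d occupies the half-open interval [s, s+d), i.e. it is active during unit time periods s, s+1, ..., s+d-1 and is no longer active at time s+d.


Each activity i is active on [start_i, start_i + duration_i).
Compute total resource usage per time slot:
  t=0: active resources = [1], total = 1
  t=1: active resources = [1], total = 1
  t=2: active resources = [], total = 0
  t=3: active resources = [], total = 0
  t=4: active resources = [1], total = 1
  t=5: active resources = [1], total = 1
  t=6: active resources = [], total = 0
  t=7: active resources = [], total = 0
  t=8: active resources = [2], total = 2
  t=9: active resources = [2], total = 2
  t=10: active resources = [2], total = 2
  t=11: active resources = [2], total = 2
Peak resource demand = 2

2


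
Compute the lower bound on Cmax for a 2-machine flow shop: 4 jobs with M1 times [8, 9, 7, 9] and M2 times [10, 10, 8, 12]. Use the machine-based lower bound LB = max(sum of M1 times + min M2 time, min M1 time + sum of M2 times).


LB1 = sum(M1 times) + min(M2 times) = 33 + 8 = 41
LB2 = min(M1 times) + sum(M2 times) = 7 + 40 = 47
Lower bound = max(LB1, LB2) = max(41, 47) = 47

47


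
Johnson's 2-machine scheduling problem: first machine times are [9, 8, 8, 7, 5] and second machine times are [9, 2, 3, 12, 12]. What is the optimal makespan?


Apply Johnson's rule:
  Group 1 (a <= b): [(5, 5, 12), (4, 7, 12), (1, 9, 9)]
  Group 2 (a > b): [(3, 8, 3), (2, 8, 2)]
Optimal job order: [5, 4, 1, 3, 2]
Schedule:
  Job 5: M1 done at 5, M2 done at 17
  Job 4: M1 done at 12, M2 done at 29
  Job 1: M1 done at 21, M2 done at 38
  Job 3: M1 done at 29, M2 done at 41
  Job 2: M1 done at 37, M2 done at 43
Makespan = 43

43


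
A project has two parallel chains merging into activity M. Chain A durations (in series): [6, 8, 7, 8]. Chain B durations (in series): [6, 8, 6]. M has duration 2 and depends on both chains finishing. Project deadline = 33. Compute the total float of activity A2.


Forward pass: ES(A2) = sum of predecessors on chain A = 6
EF = ES + duration = 6 + 8 = 14
Backward pass: LF(M) = deadline = 33; LS(M) = 33 - 2 = 31
LF(A2) = LS(M) - sum(successors on chain A) = 31 - 15 = 16
LS = LF - duration = 16 - 8 = 8
Total float = LS - ES = 8 - 6 = 2

2


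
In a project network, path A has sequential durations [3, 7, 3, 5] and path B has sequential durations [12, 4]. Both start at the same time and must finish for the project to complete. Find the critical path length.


Path A total = 3 + 7 + 3 + 5 = 18
Path B total = 12 + 4 = 16
Critical path = longest path = max(18, 16) = 18

18


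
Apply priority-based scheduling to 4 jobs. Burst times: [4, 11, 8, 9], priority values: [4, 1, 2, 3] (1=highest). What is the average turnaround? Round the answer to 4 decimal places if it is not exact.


Sort by priority (ascending = highest first):
Order: [(1, 11), (2, 8), (3, 9), (4, 4)]
Completion times:
  Priority 1, burst=11, C=11
  Priority 2, burst=8, C=19
  Priority 3, burst=9, C=28
  Priority 4, burst=4, C=32
Average turnaround = 90/4 = 22.5

22.5
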